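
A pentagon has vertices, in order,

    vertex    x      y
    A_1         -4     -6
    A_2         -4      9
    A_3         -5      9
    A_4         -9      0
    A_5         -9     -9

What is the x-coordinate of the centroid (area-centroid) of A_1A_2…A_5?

-809/129

Apply the shoelace formula. First the cross-terms c_i = x_i·y_{i+1} − x_{i+1}·y_i:
  -60, 9, 81, 81, 18  ⇒  2A = 129, A = 64.5.
Then Σ (x_i + x_{i+1})·c_i = -2427, so x̄ = -2427 / (6·64.5) = -809/129.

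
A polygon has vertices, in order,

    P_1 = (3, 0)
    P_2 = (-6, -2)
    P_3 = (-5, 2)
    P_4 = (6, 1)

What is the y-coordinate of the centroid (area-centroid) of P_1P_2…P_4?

7/24

Apply the shoelace formula. First the cross-terms c_i = x_i·y_{i+1} − x_{i+1}·y_i:
  -6, -22, -17, -3  ⇒  2A = -48, A = -24.
Then Σ (y_i + y_{i+1})·c_i = -42, so ȳ = -42 / (6·(-24)) = 7/24.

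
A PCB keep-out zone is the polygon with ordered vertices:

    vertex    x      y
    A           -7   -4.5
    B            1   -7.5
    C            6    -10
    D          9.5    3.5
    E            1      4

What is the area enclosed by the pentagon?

Σ = (57) + (35) + (116) + (34.5) + (23.5) = 266
Area = |Σ|/2 = 133.

133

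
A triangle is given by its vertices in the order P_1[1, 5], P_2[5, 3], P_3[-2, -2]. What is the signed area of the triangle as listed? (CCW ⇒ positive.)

-17

Apply the shoelace (surveyor's) formula: 2A = Σ (x_i·y_{i+1} − x_{i+1}·y_i), indices taken mod 3.
P_1→P_2: (1)(3) − (5)(5) = -22
P_2→P_3: (5)(-2) − (-2)(3) = -4
P_3→P_1: (-2)(5) − (1)(-2) = -8
Σ = -34
Signed area = Σ/2 = -17 (negative ⇒ clockwise traversal).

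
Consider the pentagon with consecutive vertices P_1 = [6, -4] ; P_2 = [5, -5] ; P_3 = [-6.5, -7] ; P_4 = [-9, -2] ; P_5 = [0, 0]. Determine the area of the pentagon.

Apply the shoelace (surveyor's) formula: 2A = Σ (x_i·y_{i+1} − x_{i+1}·y_i), indices taken mod 5.
Σ = (-10) + (-67.5) + (-50) + (0) + (0) = -127.5
Area = |Σ|/2 = 63.75.

63.75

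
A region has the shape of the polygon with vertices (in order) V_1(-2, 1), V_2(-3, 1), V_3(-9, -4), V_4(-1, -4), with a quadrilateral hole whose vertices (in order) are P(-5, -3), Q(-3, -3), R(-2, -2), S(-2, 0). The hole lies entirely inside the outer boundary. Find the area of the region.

18.5

Outer boundary:
Σ = (1) + (21) + (32) + (-9) = 45
Area = |Σ|/2 = 22.5.
Hole:
P→Q: (-5)(-3) − (-3)(-3) = 6
Q→R: (-3)(-2) − (-2)(-3) = 0
R→S: (-2)(0) − (-2)(-2) = -4
S→P: (-2)(-3) − (-5)(0) = 6
Σ = 8
Area = |Σ|/2 = 4.
Net area = 22.5 − 4 = 18.5.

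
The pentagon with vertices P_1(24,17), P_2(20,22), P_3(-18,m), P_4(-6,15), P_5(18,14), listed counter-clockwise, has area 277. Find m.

Write out the shoelace sum; only the two edges meeting at P_3 involve m:
2·Area = [(20·m − (-18)·22) + ((-18)·15 − (-6)·m)] + -196
       = 26·m + -70 = 554
⇒ m = 24.

24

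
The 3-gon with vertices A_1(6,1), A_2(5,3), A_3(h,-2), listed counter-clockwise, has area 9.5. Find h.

-2

Write out the shoelace sum; only the two edges meeting at A_3 involve h:
2·Area = [(5·(-2) − h·3) + (h·1 − 6·(-2))] + 13
       = -2·h + 15 = 19
⇒ h = -2.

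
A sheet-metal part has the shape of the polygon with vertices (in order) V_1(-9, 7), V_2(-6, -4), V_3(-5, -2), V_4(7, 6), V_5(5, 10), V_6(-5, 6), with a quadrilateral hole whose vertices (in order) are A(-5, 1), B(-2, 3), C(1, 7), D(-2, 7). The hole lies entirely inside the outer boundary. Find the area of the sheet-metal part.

Outer boundary:
V_1→V_2: (-9)(-4) − (-6)(7) = 78
V_2→V_3: (-6)(-2) − (-5)(-4) = -8
V_3→V_4: (-5)(6) − (7)(-2) = -16
V_4→V_5: (7)(10) − (5)(6) = 40
V_5→V_6: (5)(6) − (-5)(10) = 80
V_6→V_1: (-5)(7) − (-9)(6) = 19
Σ = 193
Area = |Σ|/2 = 96.5.
Hole:
Apply the shoelace formula: 2A = Σ (x_i·y_{i+1} − x_{i+1}·y_i), indices taken mod 4.
Cross-terms: -13, -17, 21, 33  ⇒  Σ = 24
Area = |Σ|/2 = 12.
Net area = 96.5 − 12 = 84.5.

84.5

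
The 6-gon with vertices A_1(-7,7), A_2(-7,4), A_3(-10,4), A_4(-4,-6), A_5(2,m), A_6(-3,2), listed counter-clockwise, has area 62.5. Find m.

-7

The doubled signed area Σ (x_i y_{i+1} − x_{i+1} y_i) is linear in m.
With m=0 it equals 118; the coefficient of m is -1 (from the two edges through A_5).
So -1·m + 118 = 2·62.5 = 125 ⇒ m = -7.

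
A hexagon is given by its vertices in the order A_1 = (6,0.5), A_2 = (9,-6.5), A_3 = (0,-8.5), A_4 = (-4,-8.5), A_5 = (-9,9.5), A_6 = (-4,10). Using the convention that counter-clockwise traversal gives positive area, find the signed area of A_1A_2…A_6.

Apply the surveyor's formula: 2A = Σ (x_i·y_{i+1} − x_{i+1}·y_i), indices taken mod 6.
A_1→A_2: (6)(-6.5) − (9)(0.5) = -43.5
A_2→A_3: (9)(-8.5) − (0)(-6.5) = -76.5
A_3→A_4: (0)(-8.5) − (-4)(-8.5) = -34
A_4→A_5: (-4)(9.5) − (-9)(-8.5) = -114.5
A_5→A_6: (-9)(10) − (-4)(9.5) = -52
A_6→A_1: (-4)(0.5) − (6)(10) = -62
Σ = -382.5
Signed area = Σ/2 = -191.25 (negative ⇒ clockwise traversal).

-191.25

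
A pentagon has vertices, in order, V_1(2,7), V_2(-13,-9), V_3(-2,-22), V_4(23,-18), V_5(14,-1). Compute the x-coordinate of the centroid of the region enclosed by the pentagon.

462/101

Apply the surveyor's formula. First the cross-terms c_i = x_i·y_{i+1} − x_{i+1}·y_i:
  73, 268, 542, 229, 100  ⇒  2A = 1212, A = 606.
Then Σ (x_i + x_{i+1})·c_i = 16632, so x̄ = 16632 / (6·606) = 462/101.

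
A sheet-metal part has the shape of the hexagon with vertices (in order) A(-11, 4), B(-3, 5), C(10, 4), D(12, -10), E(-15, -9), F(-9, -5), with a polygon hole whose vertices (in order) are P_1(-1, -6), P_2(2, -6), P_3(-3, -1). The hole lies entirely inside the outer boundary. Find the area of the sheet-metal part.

Outer boundary:
Apply the shoelace (surveyor's) formula: 2A = Σ (x_i·y_{i+1} − x_{i+1}·y_i), indices taken mod 6.
A→B: (-11)(5) − (-3)(4) = -43
B→C: (-3)(4) − (10)(5) = -62
C→D: (10)(-10) − (12)(4) = -148
D→E: (12)(-9) − (-15)(-10) = -258
E→F: (-15)(-5) − (-9)(-9) = -6
F→A: (-9)(4) − (-11)(-5) = -91
Σ = -608
Area = |Σ|/2 = 304.
Hole:
Apply the shoelace formula: 2A = Σ (x_i·y_{i+1} − x_{i+1}·y_i), indices taken mod 3.
Cross-terms: 18, -20, 17  ⇒  Σ = 15
Area = |Σ|/2 = 7.5.
Net area = 304 − 7.5 = 296.5.

296.5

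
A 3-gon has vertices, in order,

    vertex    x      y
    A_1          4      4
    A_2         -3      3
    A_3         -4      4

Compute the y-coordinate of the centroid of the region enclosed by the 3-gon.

11/3

Apply the shoelace formula. First the cross-terms c_i = x_i·y_{i+1} − x_{i+1}·y_i:
  24, 0, -32  ⇒  2A = -8, A = -4.
Then Σ (y_i + y_{i+1})·c_i = -88, so ȳ = -88 / (6·(-4)) = 11/3.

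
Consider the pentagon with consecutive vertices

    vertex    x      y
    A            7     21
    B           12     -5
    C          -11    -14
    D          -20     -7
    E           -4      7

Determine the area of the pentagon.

Cross-terms: -287, -223, -203, -168, -133  ⇒  Σ = -1014
Area = |Σ|/2 = 507.

507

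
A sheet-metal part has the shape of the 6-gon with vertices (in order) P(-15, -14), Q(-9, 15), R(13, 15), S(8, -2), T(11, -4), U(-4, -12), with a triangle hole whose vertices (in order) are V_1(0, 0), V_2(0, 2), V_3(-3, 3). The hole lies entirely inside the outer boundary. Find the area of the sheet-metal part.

551.5

Outer boundary:
Σ = (-351) + (-330) + (-146) + (-10) + (-148) + (-124) = -1109
Area = |Σ|/2 = 554.5.
Hole:
Apply the shoelace (surveyor's) formula: 2A = Σ (x_i·y_{i+1} − x_{i+1}·y_i), indices taken mod 3.
Σ = (0) + (6) + (0) = 6
Area = |Σ|/2 = 3.
Net area = 554.5 − 3 = 551.5.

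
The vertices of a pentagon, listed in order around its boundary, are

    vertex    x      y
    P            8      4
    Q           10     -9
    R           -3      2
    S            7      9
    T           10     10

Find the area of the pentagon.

110

P→Q: (8)(-9) − (10)(4) = -112
Q→R: (10)(2) − (-3)(-9) = -7
R→S: (-3)(9) − (7)(2) = -41
S→T: (7)(10) − (10)(9) = -20
T→P: (10)(4) − (8)(10) = -40
Σ = -220
Area = |Σ|/2 = 110.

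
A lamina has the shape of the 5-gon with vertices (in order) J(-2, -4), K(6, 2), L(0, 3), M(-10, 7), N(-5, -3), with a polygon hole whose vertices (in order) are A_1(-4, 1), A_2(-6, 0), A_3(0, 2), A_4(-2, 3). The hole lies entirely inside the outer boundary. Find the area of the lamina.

Outer boundary:
Apply the shoelace (surveyor's) formula: 2A = Σ (x_i·y_{i+1} − x_{i+1}·y_i), indices taken mod 5.
Cross-terms: 20, 18, 30, 65, 14  ⇒  Σ = 147
Area = |Σ|/2 = 73.5.
Hole:
Apply Gauss's area formula: 2A = Σ (x_i·y_{i+1} − x_{i+1}·y_i), indices taken mod 4.
Σ = (6) + (-12) + (4) + (10) = 8
Area = |Σ|/2 = 4.
Net area = 73.5 − 4 = 69.5.

69.5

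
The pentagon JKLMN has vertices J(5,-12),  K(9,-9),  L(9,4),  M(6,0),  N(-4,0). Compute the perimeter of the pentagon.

48

|JK| = √((4)² + (3)²) = √25 = 5
|KL| = √((0)² + (13)²) = √169 = 13
|LM| = √((-3)² + (-4)²) = √25 = 5
|MN| = √((-10)² + (0)²) = √100 = 10
|NJ| = √((9)² + (-12)²) = √225 = 15
Perimeter = 5 + 13 + 5 + 10 + 15 = 48.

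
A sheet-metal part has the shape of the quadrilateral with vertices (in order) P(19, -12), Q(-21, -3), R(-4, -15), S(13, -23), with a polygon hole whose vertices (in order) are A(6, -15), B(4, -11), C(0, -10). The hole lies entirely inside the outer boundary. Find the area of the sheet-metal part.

274

Outer boundary:
Σ = (-309) + (303) + (287) + (281) = 562
Area = |Σ|/2 = 281.
Hole:
Cross-terms: -6, -40, 60  ⇒  Σ = 14
Area = |Σ|/2 = 7.
Net area = 281 − 7 = 274.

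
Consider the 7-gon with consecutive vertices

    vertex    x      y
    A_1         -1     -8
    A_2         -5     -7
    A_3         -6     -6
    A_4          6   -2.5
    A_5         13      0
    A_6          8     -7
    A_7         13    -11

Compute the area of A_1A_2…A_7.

82.25

Apply the shoelace formula: 2A = Σ (x_i·y_{i+1} − x_{i+1}·y_i), indices taken mod 7.
A_1→A_2: (-1)(-7) − (-5)(-8) = -33
A_2→A_3: (-5)(-6) − (-6)(-7) = -12
A_3→A_4: (-6)(-2.5) − (6)(-6) = 51
A_4→A_5: (6)(0) − (13)(-2.5) = 32.5
A_5→A_6: (13)(-7) − (8)(0) = -91
A_6→A_7: (8)(-11) − (13)(-7) = 3
A_7→A_1: (13)(-8) − (-1)(-11) = -115
Σ = -164.5
Area = |Σ|/2 = 82.25.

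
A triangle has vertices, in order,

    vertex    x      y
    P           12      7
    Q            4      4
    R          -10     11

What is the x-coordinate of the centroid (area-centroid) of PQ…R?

2

Apply Gauss's area formula. First the cross-terms c_i = x_i·y_{i+1} − x_{i+1}·y_i:
  20, 84, -202  ⇒  2A = -98, A = -49.
Then Σ (x_i + x_{i+1})·c_i = -588, so x̄ = -588 / (6·(-49)) = 2.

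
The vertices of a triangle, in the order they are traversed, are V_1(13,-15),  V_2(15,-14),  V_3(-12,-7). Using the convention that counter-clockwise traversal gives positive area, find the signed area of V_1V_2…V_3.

20.5

Σ = (43) + (-273) + (271) = 41
Signed area = Σ/2 = 20.5 (positive ⇒ counter-clockwise traversal).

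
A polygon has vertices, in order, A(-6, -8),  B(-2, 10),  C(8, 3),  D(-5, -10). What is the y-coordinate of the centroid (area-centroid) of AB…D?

35/57

Apply the shoelace formula. First the cross-terms c_i = x_i·y_{i+1} − x_{i+1}·y_i:
  -76, -86, -65, -20  ⇒  2A = -247, A = -123.5.
Then Σ (y_i + y_{i+1})·c_i = -455, so ȳ = -455 / (6·(-123.5)) = 35/57.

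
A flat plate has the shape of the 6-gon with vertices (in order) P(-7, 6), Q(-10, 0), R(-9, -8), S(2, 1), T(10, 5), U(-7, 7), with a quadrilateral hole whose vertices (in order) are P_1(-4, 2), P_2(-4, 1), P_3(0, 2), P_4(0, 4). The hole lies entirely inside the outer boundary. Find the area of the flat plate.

123.5

Outer boundary:
Cross-terms: 60, 80, 7, 0, 105, 7  ⇒  Σ = 259
Area = |Σ|/2 = 129.5.
Hole:
Apply the surveyor's formula: 2A = Σ (x_i·y_{i+1} − x_{i+1}·y_i), indices taken mod 4.
Σ = (4) + (-8) + (0) + (16) = 12
Area = |Σ|/2 = 6.
Net area = 129.5 − 6 = 123.5.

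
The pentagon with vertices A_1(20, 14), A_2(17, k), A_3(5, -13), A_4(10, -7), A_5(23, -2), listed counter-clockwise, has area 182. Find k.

Write out the shoelace sum; only the two edges meeting at A_2 involve k:
2·Area = [(20·k − 17·14) + (17·(-13) − 5·k)] + 598
       = 15·k + 139 = 364
⇒ k = 15.

15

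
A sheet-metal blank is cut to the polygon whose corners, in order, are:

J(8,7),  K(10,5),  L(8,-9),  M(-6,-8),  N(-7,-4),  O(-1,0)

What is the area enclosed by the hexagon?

160.5

Apply Gauss's area formula: 2A = Σ (x_i·y_{i+1} − x_{i+1}·y_i), indices taken mod 6.
Σ = (-30) + (-130) + (-118) + (-32) + (-4) + (-7) = -321
Area = |Σ|/2 = 160.5.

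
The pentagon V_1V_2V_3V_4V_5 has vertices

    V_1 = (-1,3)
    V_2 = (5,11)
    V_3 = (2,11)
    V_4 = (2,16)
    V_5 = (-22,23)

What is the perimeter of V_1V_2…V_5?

|V_1V_2| = √((6)² + (8)²) = √100 = 10
|V_2V_3| = √((-3)² + (0)²) = √9 = 3
|V_3V_4| = √((0)² + (5)²) = √25 = 5
|V_4V_5| = √((-24)² + (7)²) = √625 = 25
|V_5V_1| = √((21)² + (-20)²) = √841 = 29
Perimeter = 10 + 3 + 5 + 25 + 29 = 72.

72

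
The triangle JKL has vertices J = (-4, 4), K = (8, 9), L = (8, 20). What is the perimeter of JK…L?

44

|JK| = √((12)² + (5)²) = √169 = 13
|KL| = √((0)² + (11)²) = √121 = 11
|LJ| = √((-12)² + (-16)²) = √400 = 20
Perimeter = 13 + 11 + 20 = 44.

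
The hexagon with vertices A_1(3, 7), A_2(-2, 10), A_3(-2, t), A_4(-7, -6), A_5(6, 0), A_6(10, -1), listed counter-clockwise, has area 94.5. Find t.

Write out the shoelace sum; only the two edges meeting at A_3 involve t:
2·Area = [((-2)·t − (-2)·10) + ((-2)·(-6) − (-7)·t)] + 147
       = 5·t + 179 = 189
⇒ t = 2.

2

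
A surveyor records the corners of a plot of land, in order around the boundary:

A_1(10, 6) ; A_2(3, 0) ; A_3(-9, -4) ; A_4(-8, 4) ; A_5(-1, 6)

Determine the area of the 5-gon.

104

Apply the shoelace formula: 2A = Σ (x_i·y_{i+1} − x_{i+1}·y_i), indices taken mod 5.
Σ = (-18) + (-12) + (-68) + (-44) + (-66) = -208
Area = |Σ|/2 = 104.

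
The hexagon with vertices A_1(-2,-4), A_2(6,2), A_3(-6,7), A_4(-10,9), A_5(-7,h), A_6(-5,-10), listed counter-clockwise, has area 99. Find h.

The doubled signed area Σ (x_i y_{i+1} − x_{i+1} y_i) is linear in h.
With h=0 it equals 223; the coefficient of h is -5 (from the two edges through A_5).
So -5·h + 223 = 2·99 = 198 ⇒ h = 5.

5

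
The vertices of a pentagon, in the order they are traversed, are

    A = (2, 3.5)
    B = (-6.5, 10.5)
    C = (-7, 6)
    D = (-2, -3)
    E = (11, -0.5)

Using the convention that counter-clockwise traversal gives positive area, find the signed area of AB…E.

92.375

Apply the shoelace (surveyor's) formula: 2A = Σ (x_i·y_{i+1} − x_{i+1}·y_i), indices taken mod 5.
Σ = (43.75) + (34.5) + (33) + (34) + (39.5) = 184.75
Signed area = Σ/2 = 92.375 (positive ⇒ counter-clockwise traversal).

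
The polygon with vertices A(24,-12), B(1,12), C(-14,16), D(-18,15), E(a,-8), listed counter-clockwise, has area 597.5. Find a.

-11

The doubled signed area Σ (x_i y_{i+1} − x_{i+1} y_i) is linear in a.
With a=0 it equals 898; the coefficient of a is -27 (from the two edges through E).
So -27·a + 898 = 2·597.5 = 1195 ⇒ a = -11.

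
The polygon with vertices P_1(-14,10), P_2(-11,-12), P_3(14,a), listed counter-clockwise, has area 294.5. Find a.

1

The doubled signed area Σ (x_i y_{i+1} − x_{i+1} y_i) is linear in a.
With a=0 it equals 586; the coefficient of a is 3 (from the two edges through P_3).
So 3·a + 586 = 2·294.5 = 589 ⇒ a = 1.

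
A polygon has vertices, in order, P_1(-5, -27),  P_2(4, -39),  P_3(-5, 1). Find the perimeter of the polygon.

84

|P_1P_2| = √((9)² + (-12)²) = √225 = 15
|P_2P_3| = √((-9)² + (40)²) = √1681 = 41
|P_3P_1| = √((0)² + (-28)²) = √784 = 28
Perimeter = 15 + 41 + 28 = 84.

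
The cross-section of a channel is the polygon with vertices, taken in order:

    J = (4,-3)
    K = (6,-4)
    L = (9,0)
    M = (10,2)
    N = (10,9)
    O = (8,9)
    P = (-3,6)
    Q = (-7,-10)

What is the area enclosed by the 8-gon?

176

Apply the shoelace formula: 2A = Σ (x_i·y_{i+1} − x_{i+1}·y_i), indices taken mod 8.
J→K: (4)(-4) − (6)(-3) = 2
K→L: (6)(0) − (9)(-4) = 36
L→M: (9)(2) − (10)(0) = 18
M→N: (10)(9) − (10)(2) = 70
N→O: (10)(9) − (8)(9) = 18
O→P: (8)(6) − (-3)(9) = 75
P→Q: (-3)(-10) − (-7)(6) = 72
Q→J: (-7)(-3) − (4)(-10) = 61
Σ = 352
Area = |Σ|/2 = 176.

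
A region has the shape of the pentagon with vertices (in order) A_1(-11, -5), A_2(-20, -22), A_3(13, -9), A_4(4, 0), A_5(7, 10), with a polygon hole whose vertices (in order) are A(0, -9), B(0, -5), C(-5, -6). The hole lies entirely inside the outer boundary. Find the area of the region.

Outer boundary:
Apply the surveyor's formula: 2A = Σ (x_i·y_{i+1} − x_{i+1}·y_i), indices taken mod 5.
Σ = (142) + (466) + (36) + (40) + (75) = 759
Area = |Σ|/2 = 379.5.
Hole:
A→B: (0)(-5) − (0)(-9) = 0
B→C: (0)(-6) − (-5)(-5) = -25
C→A: (-5)(-9) − (0)(-6) = 45
Σ = 20
Area = |Σ|/2 = 10.
Net area = 379.5 − 10 = 369.5.

369.5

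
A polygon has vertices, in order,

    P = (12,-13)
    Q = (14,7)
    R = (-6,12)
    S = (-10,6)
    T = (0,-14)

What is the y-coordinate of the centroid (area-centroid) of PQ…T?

Apply the shoelace (surveyor's) formula. First the cross-terms c_i = x_i·y_{i+1} − x_{i+1}·y_i:
  266, 210, 84, 140, 168  ⇒  2A = 868, A = 434.
Then Σ (y_i + y_{i+1})·c_i = -1750, so ȳ = -1750 / (6·434) = -125/186.

-125/186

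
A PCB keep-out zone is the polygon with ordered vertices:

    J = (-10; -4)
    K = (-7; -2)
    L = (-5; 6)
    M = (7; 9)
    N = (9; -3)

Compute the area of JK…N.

Cross-terms: -8, -52, -87, -102, -66  ⇒  Σ = -315
Area = |Σ|/2 = 157.5.

157.5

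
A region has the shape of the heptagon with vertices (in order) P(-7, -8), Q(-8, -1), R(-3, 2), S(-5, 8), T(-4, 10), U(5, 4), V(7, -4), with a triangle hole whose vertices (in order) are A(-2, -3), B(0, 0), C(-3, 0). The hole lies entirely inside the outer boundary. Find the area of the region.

Outer boundary:
Apply Gauss's area formula: 2A = Σ (x_i·y_{i+1} − x_{i+1}·y_i), indices taken mod 7.
Σ = (-57) + (-19) + (-14) + (-18) + (-66) + (-48) + (-84) = -306
Area = |Σ|/2 = 153.
Hole:
Apply the shoelace (surveyor's) formula: 2A = Σ (x_i·y_{i+1} − x_{i+1}·y_i), indices taken mod 3.
Σ = (0) + (0) + (9) = 9
Area = |Σ|/2 = 4.5.
Net area = 153 − 4.5 = 148.5.

148.5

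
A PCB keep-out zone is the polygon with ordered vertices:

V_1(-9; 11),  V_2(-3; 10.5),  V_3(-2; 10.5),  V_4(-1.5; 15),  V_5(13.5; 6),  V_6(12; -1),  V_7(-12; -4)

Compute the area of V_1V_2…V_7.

Σ = (-61.5) + (-10.5) + (-14.25) + (-211.5) + (-85.5) + (-60) + (-168) = -611.25
Area = |Σ|/2 = 305.625.

305.625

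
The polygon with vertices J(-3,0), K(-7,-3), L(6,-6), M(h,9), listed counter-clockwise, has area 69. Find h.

The doubled signed area Σ (x_i y_{i+1} − x_{i+1} y_i) is linear in h.
With h=0 it equals 150; the coefficient of h is 6 (from the two edges through M).
So 6·h + 150 = 2·69 = 138 ⇒ h = -2.

-2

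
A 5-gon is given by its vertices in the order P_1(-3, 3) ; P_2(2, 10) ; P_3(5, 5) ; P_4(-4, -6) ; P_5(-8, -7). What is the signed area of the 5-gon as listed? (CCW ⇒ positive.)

-75.5

Cross-terms: -36, -40, -10, -20, -45  ⇒  Σ = -151
Signed area = Σ/2 = -75.5 (negative ⇒ clockwise traversal).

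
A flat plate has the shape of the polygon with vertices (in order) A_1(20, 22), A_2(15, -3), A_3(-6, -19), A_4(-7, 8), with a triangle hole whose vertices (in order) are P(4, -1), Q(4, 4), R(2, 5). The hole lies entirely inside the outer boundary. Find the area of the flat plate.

Outer boundary:
Σ = (-390) + (-303) + (-181) + (-314) = -1188
Area = |Σ|/2 = 594.
Hole:
Apply the surveyor's formula: 2A = Σ (x_i·y_{i+1} − x_{i+1}·y_i), indices taken mod 3.
Σ = (20) + (12) + (-22) = 10
Area = |Σ|/2 = 5.
Net area = 594 − 5 = 589.

589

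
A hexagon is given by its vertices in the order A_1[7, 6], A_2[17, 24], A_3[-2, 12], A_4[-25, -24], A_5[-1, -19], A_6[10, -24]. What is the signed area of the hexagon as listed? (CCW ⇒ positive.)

Apply the shoelace (surveyor's) formula: 2A = Σ (x_i·y_{i+1} − x_{i+1}·y_i), indices taken mod 6.
A_1→A_2: (7)(24) − (17)(6) = 66
A_2→A_3: (17)(12) − (-2)(24) = 252
A_3→A_4: (-2)(-24) − (-25)(12) = 348
A_4→A_5: (-25)(-19) − (-1)(-24) = 451
A_5→A_6: (-1)(-24) − (10)(-19) = 214
A_6→A_1: (10)(6) − (7)(-24) = 228
Σ = 1559
Signed area = Σ/2 = 779.5 (positive ⇒ counter-clockwise traversal).

779.5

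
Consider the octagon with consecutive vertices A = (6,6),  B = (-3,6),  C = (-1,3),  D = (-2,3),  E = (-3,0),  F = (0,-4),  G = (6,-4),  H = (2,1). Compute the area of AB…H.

59.5

Apply the shoelace formula: 2A = Σ (x_i·y_{i+1} − x_{i+1}·y_i), indices taken mod 8.
Σ = (54) + (-3) + (3) + (9) + (12) + (24) + (14) + (6) = 119
Area = |Σ|/2 = 59.5.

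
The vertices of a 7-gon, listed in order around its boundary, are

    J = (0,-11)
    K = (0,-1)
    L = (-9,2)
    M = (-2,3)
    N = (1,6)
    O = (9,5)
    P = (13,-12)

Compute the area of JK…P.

206

Apply the shoelace (surveyor's) formula: 2A = Σ (x_i·y_{i+1} − x_{i+1}·y_i), indices taken mod 7.
Cross-terms: 0, -9, -23, -15, -49, -173, -143  ⇒  Σ = -412
Area = |Σ|/2 = 206.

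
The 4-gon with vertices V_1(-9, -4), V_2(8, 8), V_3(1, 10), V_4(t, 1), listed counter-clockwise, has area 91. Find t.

-10

Write out the shoelace sum; only the two edges meeting at V_4 involve t:
2·Area = [(1·1 − t·10) + (t·(-4) − (-9)·1)] + 32
       = -14·t + 42 = 182
⇒ t = -10.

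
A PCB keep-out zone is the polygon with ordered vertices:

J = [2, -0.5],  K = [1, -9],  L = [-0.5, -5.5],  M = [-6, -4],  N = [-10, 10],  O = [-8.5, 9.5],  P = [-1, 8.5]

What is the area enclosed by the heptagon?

Σ = (-17.5) + (-10) + (-31) + (-100) + (-10) + (-62.75) + (-16.5) = -247.75
Area = |Σ|/2 = 123.875.

123.875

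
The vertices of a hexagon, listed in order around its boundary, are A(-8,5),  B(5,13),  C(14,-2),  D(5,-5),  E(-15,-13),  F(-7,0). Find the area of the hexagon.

323.5

Apply the shoelace (surveyor's) formula: 2A = Σ (x_i·y_{i+1} − x_{i+1}·y_i), indices taken mod 6.
Cross-terms: -129, -192, -60, -140, -91, -35  ⇒  Σ = -647
Area = |Σ|/2 = 323.5.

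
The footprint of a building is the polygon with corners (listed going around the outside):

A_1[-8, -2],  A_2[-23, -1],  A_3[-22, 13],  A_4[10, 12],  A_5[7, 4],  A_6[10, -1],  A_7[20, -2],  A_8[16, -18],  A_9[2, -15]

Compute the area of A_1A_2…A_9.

Σ = (-38) + (-321) + (-394) + (-44) + (-47) + (0) + (-328) + (-204) + (-124) = -1500
Area = |Σ|/2 = 750.

750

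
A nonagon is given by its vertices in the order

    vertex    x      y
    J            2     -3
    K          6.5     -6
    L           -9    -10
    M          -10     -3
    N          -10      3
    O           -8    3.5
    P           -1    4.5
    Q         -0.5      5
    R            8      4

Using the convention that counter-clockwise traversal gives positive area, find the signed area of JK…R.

Apply the surveyor's formula: 2A = Σ (x_i·y_{i+1} − x_{i+1}·y_i), indices taken mod 9.
J→K: (2)(-6) − (6.5)(-3) = 7.5
K→L: (6.5)(-10) − (-9)(-6) = -119
L→M: (-9)(-3) − (-10)(-10) = -73
M→N: (-10)(3) − (-10)(-3) = -60
N→O: (-10)(3.5) − (-8)(3) = -11
O→P: (-8)(4.5) − (-1)(3.5) = -32.5
P→Q: (-1)(5) − (-0.5)(4.5) = -2.75
Q→R: (-0.5)(4) − (8)(5) = -42
R→J: (8)(-3) − (2)(4) = -32
Σ = -364.75
Signed area = Σ/2 = -182.375 (negative ⇒ clockwise traversal).

-182.375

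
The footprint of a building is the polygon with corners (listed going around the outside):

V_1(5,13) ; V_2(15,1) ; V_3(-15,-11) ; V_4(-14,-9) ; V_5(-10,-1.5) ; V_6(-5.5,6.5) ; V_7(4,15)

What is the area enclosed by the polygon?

316.375

Apply the shoelace (surveyor's) formula: 2A = Σ (x_i·y_{i+1} − x_{i+1}·y_i), indices taken mod 7.
V_1→V_2: (5)(1) − (15)(13) = -190
V_2→V_3: (15)(-11) − (-15)(1) = -150
V_3→V_4: (-15)(-9) − (-14)(-11) = -19
V_4→V_5: (-14)(-1.5) − (-10)(-9) = -69
V_5→V_6: (-10)(6.5) − (-5.5)(-1.5) = -73.25
V_6→V_7: (-5.5)(15) − (4)(6.5) = -108.5
V_7→V_1: (4)(13) − (5)(15) = -23
Σ = -632.75
Area = |Σ|/2 = 316.375.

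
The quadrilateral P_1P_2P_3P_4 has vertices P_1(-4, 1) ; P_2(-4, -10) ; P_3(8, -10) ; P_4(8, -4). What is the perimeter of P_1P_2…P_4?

42

|P_1P_2| = √((0)² + (-11)²) = √121 = 11
|P_2P_3| = √((12)² + (0)²) = √144 = 12
|P_3P_4| = √((0)² + (6)²) = √36 = 6
|P_4P_1| = √((-12)² + (5)²) = √169 = 13
Perimeter = 11 + 12 + 6 + 13 = 42.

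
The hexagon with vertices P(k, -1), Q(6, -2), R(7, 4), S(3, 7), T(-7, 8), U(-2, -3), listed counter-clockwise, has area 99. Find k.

5

Write out the shoelace sum; only the two edges meeting at P involve k:
2·Area = [((-2)·(-1) − k·(-3)) + (k·(-2) − 6·(-1))] + 185
       = 1·k + 193 = 198
⇒ k = 5.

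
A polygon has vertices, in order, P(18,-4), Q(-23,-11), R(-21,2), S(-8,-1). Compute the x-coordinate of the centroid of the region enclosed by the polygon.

-871/96

Apply the shoelace formula. First the cross-terms c_i = x_i·y_{i+1} − x_{i+1}·y_i:
  -290, -277, 37, 50  ⇒  2A = -480, A = -240.
Then Σ (x_i + x_{i+1})·c_i = 13065, so x̄ = 13065 / (6·(-240)) = -871/96.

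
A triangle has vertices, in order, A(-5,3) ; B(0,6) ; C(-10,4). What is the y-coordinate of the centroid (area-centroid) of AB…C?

Apply Gauss's area formula. First the cross-terms c_i = x_i·y_{i+1} − x_{i+1}·y_i:
  -30, 60, -10  ⇒  2A = 20, A = 10.
Then Σ (y_i + y_{i+1})·c_i = 260, so ȳ = 260 / (6·10) = 13/3.

13/3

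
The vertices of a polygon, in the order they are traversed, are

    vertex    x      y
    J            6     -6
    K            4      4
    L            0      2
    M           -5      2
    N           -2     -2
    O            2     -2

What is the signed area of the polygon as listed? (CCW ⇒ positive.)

44

Apply Gauss's area formula: 2A = Σ (x_i·y_{i+1} − x_{i+1}·y_i), indices taken mod 6.
Cross-terms: 48, 8, 10, 14, 8, 0  ⇒  Σ = 88
Signed area = Σ/2 = 44 (positive ⇒ counter-clockwise traversal).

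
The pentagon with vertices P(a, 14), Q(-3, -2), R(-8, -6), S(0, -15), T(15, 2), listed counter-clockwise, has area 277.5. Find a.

The doubled signed area Σ (x_i y_{i+1} − x_{i+1} y_i) is linear in a.
With a=0 it equals 599; the coefficient of a is -4 (from the two edges through P).
So -4·a + 599 = 2·277.5 = 555 ⇒ a = 11.

11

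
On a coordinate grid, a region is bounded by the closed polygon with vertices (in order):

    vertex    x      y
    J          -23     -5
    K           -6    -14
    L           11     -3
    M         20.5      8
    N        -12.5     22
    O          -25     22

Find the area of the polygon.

1035.25

Apply Gauss's area formula: 2A = Σ (x_i·y_{i+1} − x_{i+1}·y_i), indices taken mod 6.
Cross-terms: 292, 172, 149.5, 551, 275, 631  ⇒  Σ = 2070.5
Area = |Σ|/2 = 1035.25.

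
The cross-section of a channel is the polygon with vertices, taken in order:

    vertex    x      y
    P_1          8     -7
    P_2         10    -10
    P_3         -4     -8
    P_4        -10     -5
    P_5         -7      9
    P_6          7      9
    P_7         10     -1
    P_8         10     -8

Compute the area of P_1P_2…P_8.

Apply the shoelace (surveyor's) formula: 2A = Σ (x_i·y_{i+1} − x_{i+1}·y_i), indices taken mod 8.
P_1→P_2: (8)(-10) − (10)(-7) = -10
P_2→P_3: (10)(-8) − (-4)(-10) = -120
P_3→P_4: (-4)(-5) − (-10)(-8) = -60
P_4→P_5: (-10)(9) − (-7)(-5) = -125
P_5→P_6: (-7)(9) − (7)(9) = -126
P_6→P_7: (7)(-1) − (10)(9) = -97
P_7→P_8: (10)(-8) − (10)(-1) = -70
P_8→P_1: (10)(-7) − (8)(-8) = -6
Σ = -614
Area = |Σ|/2 = 307.

307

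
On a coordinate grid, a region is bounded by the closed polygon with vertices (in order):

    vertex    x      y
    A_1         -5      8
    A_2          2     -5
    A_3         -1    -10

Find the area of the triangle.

A_1→A_2: (-5)(-5) − (2)(8) = 9
A_2→A_3: (2)(-10) − (-1)(-5) = -25
A_3→A_1: (-1)(8) − (-5)(-10) = -58
Σ = -74
Area = |Σ|/2 = 37.

37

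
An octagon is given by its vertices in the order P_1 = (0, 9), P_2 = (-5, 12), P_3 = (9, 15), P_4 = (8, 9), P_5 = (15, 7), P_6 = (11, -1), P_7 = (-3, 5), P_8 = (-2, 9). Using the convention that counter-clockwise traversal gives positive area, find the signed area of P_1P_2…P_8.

-165.5

Σ = (45) + (-183) + (-39) + (-79) + (-92) + (52) + (-17) + (-18) = -331
Signed area = Σ/2 = -165.5 (negative ⇒ clockwise traversal).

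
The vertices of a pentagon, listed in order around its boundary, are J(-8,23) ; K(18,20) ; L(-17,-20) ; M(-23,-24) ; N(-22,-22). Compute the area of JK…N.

Apply the shoelace (surveyor's) formula: 2A = Σ (x_i·y_{i+1} − x_{i+1}·y_i), indices taken mod 5.
Cross-terms: -574, -20, -52, -22, -682  ⇒  Σ = -1350
Area = |Σ|/2 = 675.

675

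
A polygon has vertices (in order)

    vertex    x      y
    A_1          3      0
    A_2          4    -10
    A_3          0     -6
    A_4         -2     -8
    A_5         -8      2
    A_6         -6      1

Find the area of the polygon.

Apply the surveyor's formula: 2A = Σ (x_i·y_{i+1} − x_{i+1}·y_i), indices taken mod 6.
A_1→A_2: (3)(-10) − (4)(0) = -30
A_2→A_3: (4)(-6) − (0)(-10) = -24
A_3→A_4: (0)(-8) − (-2)(-6) = -12
A_4→A_5: (-2)(2) − (-8)(-8) = -68
A_5→A_6: (-8)(1) − (-6)(2) = 4
A_6→A_1: (-6)(0) − (3)(1) = -3
Σ = -133
Area = |Σ|/2 = 66.5.

66.5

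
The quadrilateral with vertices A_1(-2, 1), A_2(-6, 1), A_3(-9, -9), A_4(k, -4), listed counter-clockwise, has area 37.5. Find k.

-2

The doubled signed area Σ (x_i y_{i+1} − x_{i+1} y_i) is linear in k.
With k=0 it equals 95; the coefficient of k is 10 (from the two edges through A_4).
So 10·k + 95 = 2·37.5 = 75 ⇒ k = -2.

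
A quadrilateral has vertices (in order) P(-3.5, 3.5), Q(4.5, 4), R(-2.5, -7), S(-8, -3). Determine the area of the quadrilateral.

Apply the shoelace formula: 2A = Σ (x_i·y_{i+1} − x_{i+1}·y_i), indices taken mod 4.
Σ = (-29.75) + (-21.5) + (-48.5) + (-38.5) = -138.25
Area = |Σ|/2 = 69.125.

69.125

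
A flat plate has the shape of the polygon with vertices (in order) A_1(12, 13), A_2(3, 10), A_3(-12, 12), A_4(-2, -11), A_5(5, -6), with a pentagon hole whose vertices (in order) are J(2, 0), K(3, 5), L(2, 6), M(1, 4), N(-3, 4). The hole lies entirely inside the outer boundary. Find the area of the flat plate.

284.5

Outer boundary:
Σ = (81) + (156) + (156) + (67) + (137) = 597
Area = |Σ|/2 = 298.5.
Hole:
Apply the shoelace formula: 2A = Σ (x_i·y_{i+1} − x_{i+1}·y_i), indices taken mod 5.
J→K: (2)(5) − (3)(0) = 10
K→L: (3)(6) − (2)(5) = 8
L→M: (2)(4) − (1)(6) = 2
M→N: (1)(4) − (-3)(4) = 16
N→J: (-3)(0) − (2)(4) = -8
Σ = 28
Area = |Σ|/2 = 14.
Net area = 298.5 − 14 = 284.5.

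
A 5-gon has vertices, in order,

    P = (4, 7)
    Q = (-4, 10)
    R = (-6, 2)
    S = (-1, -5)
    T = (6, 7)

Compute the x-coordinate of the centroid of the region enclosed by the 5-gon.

-163/189

Apply the shoelace (surveyor's) formula. First the cross-terms c_i = x_i·y_{i+1} − x_{i+1}·y_i:
  68, 52, 32, 23, 14  ⇒  2A = 189, A = 94.5.
Then Σ (x_i + x_{i+1})·c_i = -489, so x̄ = -489 / (6·94.5) = -163/189.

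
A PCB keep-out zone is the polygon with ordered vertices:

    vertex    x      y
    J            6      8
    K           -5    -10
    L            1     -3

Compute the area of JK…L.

Apply the shoelace (surveyor's) formula: 2A = Σ (x_i·y_{i+1} − x_{i+1}·y_i), indices taken mod 3.
Σ = (-20) + (25) + (26) = 31
Area = |Σ|/2 = 15.5.

15.5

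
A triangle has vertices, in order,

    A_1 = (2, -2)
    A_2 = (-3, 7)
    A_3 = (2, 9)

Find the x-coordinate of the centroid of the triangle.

1/3

Apply Gauss's area formula. First the cross-terms c_i = x_i·y_{i+1} − x_{i+1}·y_i:
  8, -41, -22  ⇒  2A = -55, A = -27.5.
Then Σ (x_i + x_{i+1})·c_i = -55, so x̄ = -55 / (6·(-27.5)) = 1/3.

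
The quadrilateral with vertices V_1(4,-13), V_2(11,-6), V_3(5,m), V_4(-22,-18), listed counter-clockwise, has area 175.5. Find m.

Write out the shoelace sum; only the two edges meeting at V_3 involve m:
2·Area = [(11·m − 5·(-6)) + (5·(-18) − (-22)·m)] + 477
       = 33·m + 417 = 351
⇒ m = -2.

-2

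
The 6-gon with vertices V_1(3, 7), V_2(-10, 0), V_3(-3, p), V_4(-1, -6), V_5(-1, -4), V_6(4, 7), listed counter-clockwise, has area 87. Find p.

-8

The doubled signed area Σ (x_i y_{i+1} − x_{i+1} y_i) is linear in p.
With p=0 it equals 102; the coefficient of p is -9 (from the two edges through V_3).
So -9·p + 102 = 2·87 = 174 ⇒ p = -8.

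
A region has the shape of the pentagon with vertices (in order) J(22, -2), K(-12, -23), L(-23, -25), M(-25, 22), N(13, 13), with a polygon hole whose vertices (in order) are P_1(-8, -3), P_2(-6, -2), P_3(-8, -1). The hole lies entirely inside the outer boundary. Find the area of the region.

Outer boundary:
J→K: (22)(-23) − (-12)(-2) = -530
K→L: (-12)(-25) − (-23)(-23) = -229
L→M: (-23)(22) − (-25)(-25) = -1131
M→N: (-25)(13) − (13)(22) = -611
N→J: (13)(-2) − (22)(13) = -312
Σ = -2813
Area = |Σ|/2 = 1406.5.
Hole:
Cross-terms: -2, -10, 16  ⇒  Σ = 4
Area = |Σ|/2 = 2.
Net area = 1406.5 − 2 = 1404.5.

1404.5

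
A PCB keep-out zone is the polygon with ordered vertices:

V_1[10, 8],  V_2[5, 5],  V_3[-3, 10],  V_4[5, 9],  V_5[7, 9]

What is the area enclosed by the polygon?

27

Σ = (10) + (65) + (-77) + (-18) + (-34) = -54
Area = |Σ|/2 = 27.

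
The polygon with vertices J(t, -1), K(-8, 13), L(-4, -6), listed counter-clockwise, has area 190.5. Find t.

Write out the shoelace sum; only the two edges meeting at J involve t:
2·Area = [((-4)·(-1) − t·(-6)) + (t·13 − (-8)·(-1))] + 100
       = 19·t + 96 = 381
⇒ t = 15.

15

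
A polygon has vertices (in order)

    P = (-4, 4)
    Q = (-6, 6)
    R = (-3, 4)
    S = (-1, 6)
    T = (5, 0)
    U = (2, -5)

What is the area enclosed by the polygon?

43.5

P→Q: (-4)(6) − (-6)(4) = 0
Q→R: (-6)(4) − (-3)(6) = -6
R→S: (-3)(6) − (-1)(4) = -14
S→T: (-1)(0) − (5)(6) = -30
T→U: (5)(-5) − (2)(0) = -25
U→P: (2)(4) − (-4)(-5) = -12
Σ = -87
Area = |Σ|/2 = 43.5.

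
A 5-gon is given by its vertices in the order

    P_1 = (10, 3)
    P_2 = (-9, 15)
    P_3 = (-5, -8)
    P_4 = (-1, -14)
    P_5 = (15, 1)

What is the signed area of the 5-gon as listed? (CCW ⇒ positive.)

315

Σ = (177) + (147) + (62) + (209) + (35) = 630
Signed area = Σ/2 = 315 (positive ⇒ counter-clockwise traversal).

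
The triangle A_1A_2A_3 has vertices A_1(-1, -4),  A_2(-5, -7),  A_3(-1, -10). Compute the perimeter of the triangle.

|A_1A_2| = √((-4)² + (-3)²) = √25 = 5
|A_2A_3| = √((4)² + (-3)²) = √25 = 5
|A_3A_1| = √((0)² + (6)²) = √36 = 6
Perimeter = 5 + 5 + 6 = 16.

16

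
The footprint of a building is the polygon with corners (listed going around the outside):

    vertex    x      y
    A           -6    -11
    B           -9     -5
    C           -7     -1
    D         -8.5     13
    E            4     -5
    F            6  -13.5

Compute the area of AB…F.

187.5

Σ = (-69) + (-26) + (-99.5) + (-9.5) + (-24) + (-147) = -375
Area = |Σ|/2 = 187.5.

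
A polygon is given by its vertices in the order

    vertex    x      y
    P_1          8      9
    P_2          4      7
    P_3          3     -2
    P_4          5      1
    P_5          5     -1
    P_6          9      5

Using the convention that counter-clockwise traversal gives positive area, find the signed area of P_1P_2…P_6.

34.5

Apply the surveyor's formula: 2A = Σ (x_i·y_{i+1} − x_{i+1}·y_i), indices taken mod 6.
Σ = (20) + (-29) + (13) + (-10) + (34) + (41) = 69
Signed area = Σ/2 = 34.5 (positive ⇒ counter-clockwise traversal).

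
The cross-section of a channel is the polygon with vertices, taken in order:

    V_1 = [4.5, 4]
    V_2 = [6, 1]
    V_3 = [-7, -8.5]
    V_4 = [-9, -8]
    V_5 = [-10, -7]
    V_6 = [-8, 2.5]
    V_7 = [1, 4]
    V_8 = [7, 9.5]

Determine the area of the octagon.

124.875

Apply the shoelace formula: 2A = Σ (x_i·y_{i+1} − x_{i+1}·y_i), indices taken mod 8.
Cross-terms: -19.5, -44, -20.5, -17, -81, -34.5, -18.5, -14.75  ⇒  Σ = -249.75
Area = |Σ|/2 = 124.875.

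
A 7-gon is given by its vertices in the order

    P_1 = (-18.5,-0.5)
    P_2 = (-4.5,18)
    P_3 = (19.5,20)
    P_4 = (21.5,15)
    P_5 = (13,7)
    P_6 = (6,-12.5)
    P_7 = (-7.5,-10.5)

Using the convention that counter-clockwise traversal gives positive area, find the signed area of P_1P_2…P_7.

-755

P_1→P_2: (-18.5)(18) − (-4.5)(-0.5) = -335.25
P_2→P_3: (-4.5)(20) − (19.5)(18) = -441
P_3→P_4: (19.5)(15) − (21.5)(20) = -137.5
P_4→P_5: (21.5)(7) − (13)(15) = -44.5
P_5→P_6: (13)(-12.5) − (6)(7) = -204.5
P_6→P_7: (6)(-10.5) − (-7.5)(-12.5) = -156.75
P_7→P_1: (-7.5)(-0.5) − (-18.5)(-10.5) = -190.5
Σ = -1510
Signed area = Σ/2 = -755 (negative ⇒ clockwise traversal).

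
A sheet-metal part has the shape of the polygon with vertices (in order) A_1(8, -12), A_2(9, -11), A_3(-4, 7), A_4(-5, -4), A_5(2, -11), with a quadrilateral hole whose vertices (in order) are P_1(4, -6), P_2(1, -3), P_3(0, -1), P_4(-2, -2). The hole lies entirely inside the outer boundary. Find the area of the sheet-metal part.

103

Outer boundary:
Apply the shoelace formula: 2A = Σ (x_i·y_{i+1} − x_{i+1}·y_i), indices taken mod 5.
Σ = (20) + (19) + (51) + (63) + (64) = 217
Area = |Σ|/2 = 108.5.
Hole:
Apply Gauss's area formula: 2A = Σ (x_i·y_{i+1} − x_{i+1}·y_i), indices taken mod 4.
Cross-terms: -6, -1, -2, 20  ⇒  Σ = 11
Area = |Σ|/2 = 5.5.
Net area = 108.5 − 5.5 = 103.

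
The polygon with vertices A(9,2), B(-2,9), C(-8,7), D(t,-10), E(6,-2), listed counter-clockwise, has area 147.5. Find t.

Write out the shoelace sum; only the two edges meeting at D involve t:
2·Area = [((-8)·(-10) − t·7) + (t·(-2) − 6·(-10))] + 173
       = -9·t + 313 = 295
⇒ t = 2.

2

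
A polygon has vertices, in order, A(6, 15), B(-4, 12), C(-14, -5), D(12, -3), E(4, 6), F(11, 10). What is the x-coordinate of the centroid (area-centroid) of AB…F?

-1/3

Apply the shoelace (surveyor's) formula. First the cross-terms c_i = x_i·y_{i+1} − x_{i+1}·y_i:
  132, 188, 102, 84, -26, 105  ⇒  2A = 585, A = 292.5.
Then Σ (x_i + x_{i+1})·c_i = -585, so x̄ = -585 / (6·292.5) = -1/3.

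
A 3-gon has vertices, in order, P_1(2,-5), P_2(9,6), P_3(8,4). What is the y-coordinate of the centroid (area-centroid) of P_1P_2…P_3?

Apply the surveyor's formula. First the cross-terms c_i = x_i·y_{i+1} − x_{i+1}·y_i:
  57, -12, -48  ⇒  2A = -3, A = -1.5.
Then Σ (y_i + y_{i+1})·c_i = -15, so ȳ = -15 / (6·(-1.5)) = 5/3.

5/3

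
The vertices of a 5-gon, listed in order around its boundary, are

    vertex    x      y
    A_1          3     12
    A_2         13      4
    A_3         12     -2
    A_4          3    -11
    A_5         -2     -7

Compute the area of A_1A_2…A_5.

Σ = (-144) + (-74) + (-126) + (-43) + (-3) = -390
Area = |Σ|/2 = 195.

195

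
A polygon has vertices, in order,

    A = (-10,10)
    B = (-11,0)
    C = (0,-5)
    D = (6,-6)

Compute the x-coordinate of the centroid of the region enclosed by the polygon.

-547/117

Apply the shoelace formula. First the cross-terms c_i = x_i·y_{i+1} − x_{i+1}·y_i:
  110, 55, 30, 0  ⇒  2A = 195, A = 97.5.
Then Σ (x_i + x_{i+1})·c_i = -2735, so x̄ = -2735 / (6·97.5) = -547/117.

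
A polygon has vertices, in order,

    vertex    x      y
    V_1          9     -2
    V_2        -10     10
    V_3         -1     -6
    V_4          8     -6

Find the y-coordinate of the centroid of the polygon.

-14/87

Apply the shoelace formula. First the cross-terms c_i = x_i·y_{i+1} − x_{i+1}·y_i:
  70, 70, 54, 38  ⇒  2A = 232, A = 116.
Then Σ (y_i + y_{i+1})·c_i = -112, so ȳ = -112 / (6·116) = -14/87.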